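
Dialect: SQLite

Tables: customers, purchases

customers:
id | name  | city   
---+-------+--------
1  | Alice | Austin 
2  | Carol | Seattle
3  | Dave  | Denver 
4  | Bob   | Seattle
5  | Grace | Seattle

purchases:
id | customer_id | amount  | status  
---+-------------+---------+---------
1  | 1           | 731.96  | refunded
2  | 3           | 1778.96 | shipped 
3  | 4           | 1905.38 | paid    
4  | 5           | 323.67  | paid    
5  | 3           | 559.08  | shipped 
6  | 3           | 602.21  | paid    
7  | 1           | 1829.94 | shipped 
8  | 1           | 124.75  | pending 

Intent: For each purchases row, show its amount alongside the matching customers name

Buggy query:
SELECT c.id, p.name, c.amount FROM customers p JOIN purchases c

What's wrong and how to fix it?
Bug: Missing join condition: each purchases row is matched to all customers rows instead of just its own

Fix: Add ON c.customer_id = p.id to the JOIN

Corrected query:
SELECT c.id, p.name, c.amount FROM customers p JOIN purchases c ON c.customer_id = p.id

Result:
id | name  | amount 
---+-------+--------
1  | Alice | 731.96 
2  | Dave  | 1778.96
3  | Bob   | 1905.38
4  | Grace | 323.67 
5  | Dave  | 559.08 
6  | Dave  | 602.21 
7  | Alice | 1829.94
8  | Alice | 124.75 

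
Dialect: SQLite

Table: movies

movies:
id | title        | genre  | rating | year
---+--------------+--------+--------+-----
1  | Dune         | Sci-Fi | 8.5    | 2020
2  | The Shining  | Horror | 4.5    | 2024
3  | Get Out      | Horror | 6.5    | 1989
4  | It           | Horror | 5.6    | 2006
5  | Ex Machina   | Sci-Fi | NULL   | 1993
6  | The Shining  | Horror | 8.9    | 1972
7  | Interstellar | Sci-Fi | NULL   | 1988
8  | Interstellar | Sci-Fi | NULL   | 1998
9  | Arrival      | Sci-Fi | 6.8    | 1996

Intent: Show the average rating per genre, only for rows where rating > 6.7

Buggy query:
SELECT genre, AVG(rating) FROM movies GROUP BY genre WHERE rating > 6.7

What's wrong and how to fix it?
Bug: WHERE cannot follow GROUP BY

Fix: Place WHERE between FROM and GROUP BY

Corrected query:
SELECT genre, AVG(rating) FROM movies WHERE rating > 6.7 GROUP BY genre

Result:
genre  | AVG(rating)
-------+------------
Horror | 8.9        
Sci-Fi | 7.65       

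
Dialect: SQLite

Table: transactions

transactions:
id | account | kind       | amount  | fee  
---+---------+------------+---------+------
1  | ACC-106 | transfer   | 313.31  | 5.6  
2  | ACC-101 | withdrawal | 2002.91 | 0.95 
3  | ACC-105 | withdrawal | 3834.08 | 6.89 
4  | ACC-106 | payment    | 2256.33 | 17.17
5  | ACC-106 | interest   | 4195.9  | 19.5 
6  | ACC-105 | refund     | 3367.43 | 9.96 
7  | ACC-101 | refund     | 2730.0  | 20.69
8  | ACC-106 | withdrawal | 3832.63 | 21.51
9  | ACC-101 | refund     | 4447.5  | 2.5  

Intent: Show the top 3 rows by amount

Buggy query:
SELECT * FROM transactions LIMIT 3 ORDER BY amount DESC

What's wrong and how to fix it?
Bug: ORDER BY cannot follow LIMIT; LIMIT is the final clause

Fix: Swap the clauses: ORDER BY first, then LIMIT

Corrected query:
SELECT * FROM transactions ORDER BY amount DESC LIMIT 3

Result:
id | account | kind       | amount  | fee 
---+---------+------------+---------+-----
9  | ACC-101 | refund     | 4447.5  | 2.5 
5  | ACC-106 | interest   | 4195.9  | 19.5
3  | ACC-105 | withdrawal | 3834.08 | 6.89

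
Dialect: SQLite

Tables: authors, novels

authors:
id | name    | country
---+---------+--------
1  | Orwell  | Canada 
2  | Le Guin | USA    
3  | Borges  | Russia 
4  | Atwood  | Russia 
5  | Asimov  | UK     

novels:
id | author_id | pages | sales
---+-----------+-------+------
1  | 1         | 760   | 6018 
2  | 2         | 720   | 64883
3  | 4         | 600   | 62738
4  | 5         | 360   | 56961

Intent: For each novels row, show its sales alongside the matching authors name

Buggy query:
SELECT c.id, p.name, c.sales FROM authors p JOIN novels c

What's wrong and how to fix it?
Bug: Missing join condition: each novels row is matched to all authors rows instead of just its own

Fix: Specify the join condition linking the foreign key to the parent id

Corrected query:
SELECT c.id, p.name, c.sales FROM authors p JOIN novels c ON c.author_id = p.id

Result:
id | name    | sales
---+---------+------
1  | Orwell  | 6018 
2  | Le Guin | 64883
3  | Atwood  | 62738
4  | Asimov  | 56961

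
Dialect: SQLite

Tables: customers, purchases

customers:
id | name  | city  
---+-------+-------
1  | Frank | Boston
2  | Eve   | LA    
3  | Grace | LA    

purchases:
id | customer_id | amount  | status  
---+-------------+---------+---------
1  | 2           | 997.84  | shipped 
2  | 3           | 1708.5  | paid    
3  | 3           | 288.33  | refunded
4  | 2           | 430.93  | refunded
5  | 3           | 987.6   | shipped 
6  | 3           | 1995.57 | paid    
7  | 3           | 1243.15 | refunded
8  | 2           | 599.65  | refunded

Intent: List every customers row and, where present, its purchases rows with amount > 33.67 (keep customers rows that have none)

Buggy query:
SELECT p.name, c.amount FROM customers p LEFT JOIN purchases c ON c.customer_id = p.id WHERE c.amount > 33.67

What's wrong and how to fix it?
Bug: A WHERE condition on the right-hand table after LEFT JOIN drops unmatched parents

Fix: Put 'c.amount > 33.67' in the JOIN's ON clause instead of WHERE

Corrected query:
SELECT p.name, c.amount FROM customers p LEFT JOIN purchases c ON c.customer_id = p.id AND c.amount > 33.67

Result:
name  | amount 
------+--------
Frank | NULL   
Eve   | 430.93 
Eve   | 599.65 
Eve   | 997.84 
Grace | 288.33 
Grace | 987.6  
Grace | 1243.15
Grace | 1708.5 
Grace | 1995.57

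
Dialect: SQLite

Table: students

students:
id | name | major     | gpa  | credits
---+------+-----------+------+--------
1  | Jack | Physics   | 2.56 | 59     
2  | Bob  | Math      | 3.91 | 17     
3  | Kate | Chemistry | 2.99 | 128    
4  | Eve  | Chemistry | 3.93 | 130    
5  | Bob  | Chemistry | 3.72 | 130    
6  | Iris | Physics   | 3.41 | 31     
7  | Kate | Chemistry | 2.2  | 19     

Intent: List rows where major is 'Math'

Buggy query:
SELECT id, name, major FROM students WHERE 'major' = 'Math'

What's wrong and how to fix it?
Bug: Single quotes denote string literals in SQL; the column name is being compared as a constant string

Fix: Reference the column as major without single quotes

Corrected query:
SELECT id, name, major FROM students WHERE major = 'Math'

Result:
id | name | major
---+------+------
2  | Bob  | Math 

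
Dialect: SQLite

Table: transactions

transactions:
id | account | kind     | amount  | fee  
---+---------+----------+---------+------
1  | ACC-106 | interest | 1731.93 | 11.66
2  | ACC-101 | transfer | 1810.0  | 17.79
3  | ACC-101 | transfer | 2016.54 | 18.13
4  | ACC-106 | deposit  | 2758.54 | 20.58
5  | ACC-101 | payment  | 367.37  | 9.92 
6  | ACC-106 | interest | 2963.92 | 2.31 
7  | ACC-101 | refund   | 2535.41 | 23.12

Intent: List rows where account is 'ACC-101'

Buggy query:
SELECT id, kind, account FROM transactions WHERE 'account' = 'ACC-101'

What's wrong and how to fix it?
Bug: Single quotes denote string literals in SQL; the column name is being compared as a constant string

Fix: Reference the column as account without single quotes

Corrected query:
SELECT id, kind, account FROM transactions WHERE account = 'ACC-101'

Result:
id | kind     | account
---+----------+--------
2  | transfer | ACC-101
3  | transfer | ACC-101
5  | payment  | ACC-101
7  | refund   | ACC-101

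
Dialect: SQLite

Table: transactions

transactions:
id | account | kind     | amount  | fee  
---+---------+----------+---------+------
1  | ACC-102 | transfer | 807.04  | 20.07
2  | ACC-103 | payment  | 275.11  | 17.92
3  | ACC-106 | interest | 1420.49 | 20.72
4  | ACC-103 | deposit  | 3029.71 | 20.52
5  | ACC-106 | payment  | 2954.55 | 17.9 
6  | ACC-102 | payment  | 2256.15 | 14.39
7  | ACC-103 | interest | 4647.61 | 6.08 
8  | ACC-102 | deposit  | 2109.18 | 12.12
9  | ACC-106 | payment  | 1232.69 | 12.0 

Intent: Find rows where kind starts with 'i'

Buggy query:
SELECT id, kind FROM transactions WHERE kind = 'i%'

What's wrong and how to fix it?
Bug: '=' compares the literal string including the % character; pattern matching needs LIKE

Fix: Use LIKE for wildcard pattern matching

Corrected query:
SELECT id, kind FROM transactions WHERE kind LIKE 'i%'

Result:
id | kind    
---+---------
3  | interest
7  | interest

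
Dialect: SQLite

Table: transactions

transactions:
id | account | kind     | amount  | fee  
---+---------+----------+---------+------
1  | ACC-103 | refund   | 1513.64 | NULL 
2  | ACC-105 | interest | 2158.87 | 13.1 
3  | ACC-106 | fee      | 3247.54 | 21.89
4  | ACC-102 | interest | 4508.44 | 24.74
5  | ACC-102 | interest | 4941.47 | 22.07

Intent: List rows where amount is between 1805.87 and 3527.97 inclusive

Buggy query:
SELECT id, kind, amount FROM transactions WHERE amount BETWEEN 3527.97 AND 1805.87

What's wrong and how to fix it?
Bug: The bounds are reversed; BETWEEN a AND b requires a <= b to match anything

Fix: Write BETWEEN 1805.87 AND 3527.97

Corrected query:
SELECT id, kind, amount FROM transactions WHERE amount BETWEEN 1805.87 AND 3527.97

Result:
id | kind     | amount 
---+----------+--------
2  | interest | 2158.87
3  | fee      | 3247.54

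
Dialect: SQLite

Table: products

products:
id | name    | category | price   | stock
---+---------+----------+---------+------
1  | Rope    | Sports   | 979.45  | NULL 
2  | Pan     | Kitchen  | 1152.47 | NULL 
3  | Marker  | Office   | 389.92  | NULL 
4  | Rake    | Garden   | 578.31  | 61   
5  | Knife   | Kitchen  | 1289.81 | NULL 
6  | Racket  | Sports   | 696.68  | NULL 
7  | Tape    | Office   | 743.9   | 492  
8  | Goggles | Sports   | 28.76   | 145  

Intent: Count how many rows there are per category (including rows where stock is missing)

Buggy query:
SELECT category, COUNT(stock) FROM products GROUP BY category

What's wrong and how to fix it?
Bug: COUNT(stock) skips NULLs, so groups with missing stock are undercounted

Fix: Use COUNT(*) to count all rows regardless of NULL

Corrected query:
SELECT category, COUNT(*) FROM products GROUP BY category

Result:
category | COUNT(*)
---------+---------
Garden   | 1       
Kitchen  | 2       
Office   | 2       
Sports   | 3       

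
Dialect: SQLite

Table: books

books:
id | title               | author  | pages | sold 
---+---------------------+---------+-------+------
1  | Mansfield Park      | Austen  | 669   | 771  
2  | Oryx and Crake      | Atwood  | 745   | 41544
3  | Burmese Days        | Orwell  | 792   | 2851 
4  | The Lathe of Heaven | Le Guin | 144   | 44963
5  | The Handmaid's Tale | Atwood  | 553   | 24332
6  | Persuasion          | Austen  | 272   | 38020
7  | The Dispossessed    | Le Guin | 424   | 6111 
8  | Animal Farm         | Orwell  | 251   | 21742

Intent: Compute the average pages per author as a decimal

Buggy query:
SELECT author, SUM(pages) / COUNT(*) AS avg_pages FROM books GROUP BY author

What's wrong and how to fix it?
Bug: SUM(pages) and COUNT(*) are both integers; the division truncates the fractional part

Fix: Cast one side to REAL so the division keeps the fractional part

Corrected query:
SELECT author, SUM(pages) * 1.0 / COUNT(*) AS avg_pages FROM books GROUP BY author

Result:
author  | avg_pages
--------+----------
Atwood  | 649      
Austen  | 470.5    
Le Guin | 284      
Orwell  | 521.5    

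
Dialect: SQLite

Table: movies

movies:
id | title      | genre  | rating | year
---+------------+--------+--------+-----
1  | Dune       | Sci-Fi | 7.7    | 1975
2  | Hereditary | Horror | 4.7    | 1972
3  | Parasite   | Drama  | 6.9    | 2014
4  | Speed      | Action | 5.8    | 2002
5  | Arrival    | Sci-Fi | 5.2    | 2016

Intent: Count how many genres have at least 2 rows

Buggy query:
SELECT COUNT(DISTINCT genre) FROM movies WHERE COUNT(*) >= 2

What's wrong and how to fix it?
Bug: WHERE filters individual rows, not groups, so a group-level COUNT is invalid there

Fix: Group first with HAVING COUNT(*) >= 2, then COUNT the resulting groups

Corrected query:
SELECT COUNT(*) FROM (SELECT genre FROM movies GROUP BY genre HAVING COUNT(*) >= 2)

Result:
COUNT(*)
--------
1       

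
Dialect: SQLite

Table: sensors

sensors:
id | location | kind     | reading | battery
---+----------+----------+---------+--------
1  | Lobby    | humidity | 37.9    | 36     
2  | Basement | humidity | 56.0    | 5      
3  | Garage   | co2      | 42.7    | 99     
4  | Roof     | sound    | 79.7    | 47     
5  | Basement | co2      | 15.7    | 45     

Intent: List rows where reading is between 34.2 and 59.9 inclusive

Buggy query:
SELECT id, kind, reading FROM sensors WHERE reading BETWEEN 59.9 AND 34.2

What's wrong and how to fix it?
Bug: The bounds are reversed; BETWEEN a AND b requires a <= b to match anything

Fix: Swap the bounds so the smaller value comes first

Corrected query:
SELECT id, kind, reading FROM sensors WHERE reading BETWEEN 34.2 AND 59.9

Result:
id | kind     | reading
---+----------+--------
1  | humidity | 37.9   
2  | humidity | 56     
3  | co2      | 42.7   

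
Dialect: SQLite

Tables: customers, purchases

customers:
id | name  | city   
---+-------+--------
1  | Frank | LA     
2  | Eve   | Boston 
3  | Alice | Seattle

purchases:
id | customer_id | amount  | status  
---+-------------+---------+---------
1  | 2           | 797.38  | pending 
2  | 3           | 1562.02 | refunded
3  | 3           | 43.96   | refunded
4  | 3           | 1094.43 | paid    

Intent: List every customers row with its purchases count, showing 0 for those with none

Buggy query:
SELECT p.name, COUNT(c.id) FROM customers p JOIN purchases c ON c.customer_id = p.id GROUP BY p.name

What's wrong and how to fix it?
Bug: INNER JOIN drops customers rows that have no matching purchases rows

Fix: Use LEFT JOIN so parents without children still appear (COUNT(c.id) gives 0)

Corrected query:
SELECT p.name, COUNT(c.id) FROM customers p LEFT JOIN purchases c ON c.customer_id = p.id GROUP BY p.name

Result:
name  | COUNT(c.id)
------+------------
Alice | 3          
Eve   | 1          
Frank | 0          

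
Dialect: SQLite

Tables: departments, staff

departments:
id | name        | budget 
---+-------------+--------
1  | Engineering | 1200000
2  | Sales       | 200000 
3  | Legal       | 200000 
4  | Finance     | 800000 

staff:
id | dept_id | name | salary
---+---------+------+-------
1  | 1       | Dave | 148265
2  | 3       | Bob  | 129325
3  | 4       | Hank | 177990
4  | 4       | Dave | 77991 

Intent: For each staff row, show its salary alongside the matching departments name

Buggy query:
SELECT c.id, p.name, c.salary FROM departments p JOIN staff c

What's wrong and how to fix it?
Bug: Missing join condition: each staff row is matched to all departments rows instead of just its own

Fix: Add ON c.dept_id = p.id to the JOIN

Corrected query:
SELECT c.id, p.name, c.salary FROM departments p JOIN staff c ON c.dept_id = p.id

Result:
id | name        | salary
---+-------------+-------
1  | Engineering | 148265
2  | Legal       | 129325
3  | Finance     | 177990
4  | Finance     | 77991 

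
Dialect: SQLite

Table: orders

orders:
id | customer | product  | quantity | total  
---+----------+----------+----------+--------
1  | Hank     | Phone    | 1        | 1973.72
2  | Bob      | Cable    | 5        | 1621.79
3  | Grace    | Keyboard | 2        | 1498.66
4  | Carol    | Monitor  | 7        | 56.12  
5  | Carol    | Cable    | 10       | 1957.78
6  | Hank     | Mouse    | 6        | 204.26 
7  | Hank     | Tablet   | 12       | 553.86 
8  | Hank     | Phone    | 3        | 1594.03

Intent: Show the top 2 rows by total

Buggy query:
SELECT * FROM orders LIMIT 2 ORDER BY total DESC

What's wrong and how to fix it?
Bug: LIMIT must come after ORDER BY

Fix: Sort with ORDER BY, then apply LIMIT

Corrected query:
SELECT * FROM orders ORDER BY total DESC LIMIT 2

Result:
id | customer | product | quantity | total  
---+----------+---------+----------+--------
1  | Hank     | Phone   | 1        | 1973.72
5  | Carol    | Cable   | 10       | 1957.78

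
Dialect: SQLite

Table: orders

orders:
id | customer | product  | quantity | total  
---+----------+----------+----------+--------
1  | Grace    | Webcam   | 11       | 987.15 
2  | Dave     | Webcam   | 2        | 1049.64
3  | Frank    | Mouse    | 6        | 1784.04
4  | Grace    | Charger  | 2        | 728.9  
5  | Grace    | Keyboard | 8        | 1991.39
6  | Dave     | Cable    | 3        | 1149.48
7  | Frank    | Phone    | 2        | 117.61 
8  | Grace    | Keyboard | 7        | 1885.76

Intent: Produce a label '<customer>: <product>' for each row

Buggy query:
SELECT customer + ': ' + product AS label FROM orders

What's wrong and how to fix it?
Bug: '+' is numeric addition; on text columns SQLite converts them to 0 instead of concatenating

Fix: Replace + with || to concatenate text

Corrected query:
SELECT customer || ': ' || product AS label FROM orders

Result:
label          
---------------
Grace: Webcam  
Dave: Webcam   
Frank: Mouse   
Grace: Charger 
Grace: Keyboard
Dave: Cable    
Frank: Phone   
Grace: Keyboard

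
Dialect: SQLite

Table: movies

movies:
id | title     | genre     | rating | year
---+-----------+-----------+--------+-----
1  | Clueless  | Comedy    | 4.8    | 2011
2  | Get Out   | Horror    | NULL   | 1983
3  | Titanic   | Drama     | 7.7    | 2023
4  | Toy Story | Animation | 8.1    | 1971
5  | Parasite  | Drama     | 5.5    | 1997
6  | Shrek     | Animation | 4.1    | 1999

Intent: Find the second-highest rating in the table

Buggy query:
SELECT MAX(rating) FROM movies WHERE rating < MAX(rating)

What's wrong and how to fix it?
Bug: The inner MAX is an aggregate inside WHERE, which is not allowed

Fix: Put the inner MAX in a scalar subquery

Corrected query:
SELECT MAX(rating) FROM movies WHERE rating < (SELECT MAX(rating) FROM movies)

Result:
MAX(rating)
-----------
7.7        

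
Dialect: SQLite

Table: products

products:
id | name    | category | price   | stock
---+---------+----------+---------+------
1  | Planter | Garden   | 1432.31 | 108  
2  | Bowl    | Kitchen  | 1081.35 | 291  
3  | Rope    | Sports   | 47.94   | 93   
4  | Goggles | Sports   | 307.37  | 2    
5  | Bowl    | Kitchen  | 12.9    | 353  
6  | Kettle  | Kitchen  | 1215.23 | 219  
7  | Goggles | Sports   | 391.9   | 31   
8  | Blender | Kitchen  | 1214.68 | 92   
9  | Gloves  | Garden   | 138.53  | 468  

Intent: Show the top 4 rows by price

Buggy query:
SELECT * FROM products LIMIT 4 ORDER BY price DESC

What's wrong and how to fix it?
Bug: LIMIT must come after ORDER BY

Fix: Sort with ORDER BY, then apply LIMIT

Corrected query:
SELECT * FROM products ORDER BY price DESC LIMIT 4

Result:
id | name    | category | price   | stock
---+---------+----------+---------+------
1  | Planter | Garden   | 1432.31 | 108  
6  | Kettle  | Kitchen  | 1215.23 | 219  
8  | Blender | Kitchen  | 1214.68 | 92   
2  | Bowl    | Kitchen  | 1081.35 | 291  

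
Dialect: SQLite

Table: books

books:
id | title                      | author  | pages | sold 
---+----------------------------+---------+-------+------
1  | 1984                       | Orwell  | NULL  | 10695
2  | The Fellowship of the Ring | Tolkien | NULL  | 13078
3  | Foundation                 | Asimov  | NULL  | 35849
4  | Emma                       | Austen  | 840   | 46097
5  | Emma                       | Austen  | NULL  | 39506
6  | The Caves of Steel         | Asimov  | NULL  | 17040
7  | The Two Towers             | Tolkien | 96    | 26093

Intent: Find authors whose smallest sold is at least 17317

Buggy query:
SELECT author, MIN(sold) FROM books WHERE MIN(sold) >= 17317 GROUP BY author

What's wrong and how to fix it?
Bug: Aggregates like MIN are computed per group after WHERE runs

Fix: Replace WHERE with HAVING after the GROUP BY

Corrected query:
SELECT author, MIN(sold) FROM books GROUP BY author HAVING MIN(sold) >= 17317

Result:
author | MIN(sold)
-------+----------
Austen | 39506    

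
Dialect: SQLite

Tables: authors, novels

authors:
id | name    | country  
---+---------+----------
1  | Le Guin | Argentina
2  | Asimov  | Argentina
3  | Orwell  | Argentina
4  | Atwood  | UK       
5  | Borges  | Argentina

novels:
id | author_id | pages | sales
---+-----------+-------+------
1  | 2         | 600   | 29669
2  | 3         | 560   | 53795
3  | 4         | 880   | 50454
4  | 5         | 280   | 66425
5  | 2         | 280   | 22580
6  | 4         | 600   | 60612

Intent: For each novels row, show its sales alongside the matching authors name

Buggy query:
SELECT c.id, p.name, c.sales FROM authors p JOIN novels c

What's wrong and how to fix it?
Bug: Missing join condition: each novels row is matched to all authors rows instead of just its own

Fix: Specify the join condition linking the foreign key to the parent id

Corrected query:
SELECT c.id, p.name, c.sales FROM authors p JOIN novels c ON c.author_id = p.id

Result:
id | name   | sales
---+--------+------
1  | Asimov | 29669
2  | Orwell | 53795
3  | Atwood | 50454
4  | Borges | 66425
5  | Asimov | 22580
6  | Atwood | 60612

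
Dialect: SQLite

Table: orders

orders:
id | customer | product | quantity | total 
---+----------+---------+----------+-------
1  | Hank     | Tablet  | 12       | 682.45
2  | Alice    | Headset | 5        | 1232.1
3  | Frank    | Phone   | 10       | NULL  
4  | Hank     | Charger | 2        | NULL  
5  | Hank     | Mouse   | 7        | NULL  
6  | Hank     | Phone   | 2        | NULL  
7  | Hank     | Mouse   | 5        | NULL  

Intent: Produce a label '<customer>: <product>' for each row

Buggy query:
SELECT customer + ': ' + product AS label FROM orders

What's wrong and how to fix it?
Bug: '+' is numeric addition; on text columns SQLite converts them to 0 instead of concatenating

Fix: Use the || operator for string concatenation

Corrected query:
SELECT customer || ': ' || product AS label FROM orders

Result:
label         
--------------
Hank: Tablet  
Alice: Headset
Frank: Phone  
Hank: Charger 
Hank: Mouse   
Hank: Phone   
Hank: Mouse   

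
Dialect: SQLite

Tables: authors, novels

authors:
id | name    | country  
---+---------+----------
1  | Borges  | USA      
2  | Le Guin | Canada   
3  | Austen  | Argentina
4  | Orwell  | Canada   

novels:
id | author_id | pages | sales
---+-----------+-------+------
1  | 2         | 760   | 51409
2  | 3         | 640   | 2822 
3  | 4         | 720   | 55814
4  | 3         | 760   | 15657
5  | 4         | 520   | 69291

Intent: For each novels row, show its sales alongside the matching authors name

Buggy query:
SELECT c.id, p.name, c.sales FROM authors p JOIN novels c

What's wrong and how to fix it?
Bug: JOIN with no ON clause produces a cartesian product; every novels row pairs with every authors row

Fix: Specify the join condition linking the foreign key to the parent id

Corrected query:
SELECT c.id, p.name, c.sales FROM authors p JOIN novels c ON c.author_id = p.id

Result:
id | name    | sales
---+---------+------
1  | Le Guin | 51409
2  | Austen  | 2822 
3  | Orwell  | 55814
4  | Austen  | 15657
5  | Orwell  | 69291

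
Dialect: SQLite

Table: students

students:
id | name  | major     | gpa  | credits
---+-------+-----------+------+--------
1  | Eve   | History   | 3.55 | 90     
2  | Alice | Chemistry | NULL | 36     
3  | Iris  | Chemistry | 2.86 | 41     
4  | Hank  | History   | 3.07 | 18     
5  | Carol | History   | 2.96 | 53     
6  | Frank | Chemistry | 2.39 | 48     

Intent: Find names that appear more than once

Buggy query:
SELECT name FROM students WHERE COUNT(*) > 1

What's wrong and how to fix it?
Bug: WHERE can't reference COUNT(*); aggregates are computed after WHERE

Fix: GROUP BY name, then filter groups with HAVING COUNT(*) > 1

Corrected query:
SELECT name FROM students GROUP BY name HAVING COUNT(*) > 1

Result:
(no rows)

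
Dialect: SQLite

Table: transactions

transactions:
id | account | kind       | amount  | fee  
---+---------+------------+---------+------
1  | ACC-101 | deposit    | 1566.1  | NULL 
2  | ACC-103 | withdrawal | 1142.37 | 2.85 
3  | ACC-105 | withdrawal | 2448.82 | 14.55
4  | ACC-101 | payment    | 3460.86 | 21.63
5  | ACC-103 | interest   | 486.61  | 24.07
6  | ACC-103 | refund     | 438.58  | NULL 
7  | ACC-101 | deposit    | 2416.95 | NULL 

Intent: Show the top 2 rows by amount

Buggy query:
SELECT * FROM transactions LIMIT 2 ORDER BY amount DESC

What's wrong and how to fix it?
Bug: LIMIT must come after ORDER BY

Fix: Swap the clauses: ORDER BY first, then LIMIT

Corrected query:
SELECT * FROM transactions ORDER BY amount DESC LIMIT 2

Result:
id | account | kind       | amount  | fee  
---+---------+------------+---------+------
4  | ACC-101 | payment    | 3460.86 | 21.63
3  | ACC-105 | withdrawal | 2448.82 | 14.55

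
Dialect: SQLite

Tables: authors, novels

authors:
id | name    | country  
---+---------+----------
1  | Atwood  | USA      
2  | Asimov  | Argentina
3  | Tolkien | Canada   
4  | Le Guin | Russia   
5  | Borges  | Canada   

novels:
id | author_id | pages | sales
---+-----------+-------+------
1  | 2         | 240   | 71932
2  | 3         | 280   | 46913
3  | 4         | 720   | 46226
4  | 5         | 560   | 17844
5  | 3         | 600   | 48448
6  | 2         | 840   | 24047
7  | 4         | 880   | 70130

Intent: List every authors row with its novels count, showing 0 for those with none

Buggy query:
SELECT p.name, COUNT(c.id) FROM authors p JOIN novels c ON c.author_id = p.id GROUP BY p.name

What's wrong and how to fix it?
Bug: INNER JOIN drops authors rows that have no matching novels rows

Fix: Switch to LEFT JOIN to retain unmatched parent rows

Corrected query:
SELECT p.name, COUNT(c.id) FROM authors p LEFT JOIN novels c ON c.author_id = p.id GROUP BY p.name

Result:
name    | COUNT(c.id)
--------+------------
Asimov  | 2          
Atwood  | 0          
Borges  | 1          
Le Guin | 2          
Tolkien | 2          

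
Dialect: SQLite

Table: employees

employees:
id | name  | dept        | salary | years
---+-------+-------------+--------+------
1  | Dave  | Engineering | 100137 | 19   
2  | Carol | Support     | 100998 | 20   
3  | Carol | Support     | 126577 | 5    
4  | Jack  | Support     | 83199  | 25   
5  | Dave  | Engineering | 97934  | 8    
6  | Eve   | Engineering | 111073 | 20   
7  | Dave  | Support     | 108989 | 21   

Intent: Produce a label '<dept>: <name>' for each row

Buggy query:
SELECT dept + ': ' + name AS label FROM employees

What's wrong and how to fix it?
Bug: SQLite uses || for string concatenation; + coerces text to numbers (yielding 0)

Fix: Use the || operator for string concatenation

Corrected query:
SELECT dept || ': ' || name AS label FROM employees

Result:
label            
-----------------
Engineering: Dave
Support: Carol   
Support: Carol   
Support: Jack    
Engineering: Dave
Engineering: Eve 
Support: Dave    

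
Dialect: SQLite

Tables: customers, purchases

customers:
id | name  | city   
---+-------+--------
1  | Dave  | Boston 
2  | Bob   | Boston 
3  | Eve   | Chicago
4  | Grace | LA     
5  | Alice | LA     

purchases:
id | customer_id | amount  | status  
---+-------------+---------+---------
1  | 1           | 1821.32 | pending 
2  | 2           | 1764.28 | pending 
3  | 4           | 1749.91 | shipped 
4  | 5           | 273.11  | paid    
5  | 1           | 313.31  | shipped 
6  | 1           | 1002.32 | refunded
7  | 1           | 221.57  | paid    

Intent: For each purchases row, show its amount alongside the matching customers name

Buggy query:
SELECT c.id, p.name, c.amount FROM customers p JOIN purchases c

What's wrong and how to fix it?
Bug: Missing join condition: each purchases row is matched to all customers rows instead of just its own

Fix: Specify the join condition linking the foreign key to the parent id

Corrected query:
SELECT c.id, p.name, c.amount FROM customers p JOIN purchases c ON c.customer_id = p.id

Result:
id | name  | amount 
---+-------+--------
1  | Dave  | 1821.32
2  | Bob   | 1764.28
3  | Grace | 1749.91
4  | Alice | 273.11 
5  | Dave  | 313.31 
6  | Dave  | 1002.32
7  | Dave  | 221.57 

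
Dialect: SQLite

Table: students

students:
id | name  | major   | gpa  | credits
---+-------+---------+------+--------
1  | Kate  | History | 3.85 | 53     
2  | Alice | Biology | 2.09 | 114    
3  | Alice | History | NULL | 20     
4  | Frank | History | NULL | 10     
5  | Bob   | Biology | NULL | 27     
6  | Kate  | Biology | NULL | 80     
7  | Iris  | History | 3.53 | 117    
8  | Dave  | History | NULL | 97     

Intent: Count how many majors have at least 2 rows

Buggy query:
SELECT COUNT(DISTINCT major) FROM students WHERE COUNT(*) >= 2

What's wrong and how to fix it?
Bug: WHERE filters individual rows, not groups, so a group-level COUNT is invalid there

Fix: Group first with HAVING COUNT(*) >= 2, then COUNT the resulting groups

Corrected query:
SELECT COUNT(*) FROM (SELECT major FROM students GROUP BY major HAVING COUNT(*) >= 2)

Result:
COUNT(*)
--------
2       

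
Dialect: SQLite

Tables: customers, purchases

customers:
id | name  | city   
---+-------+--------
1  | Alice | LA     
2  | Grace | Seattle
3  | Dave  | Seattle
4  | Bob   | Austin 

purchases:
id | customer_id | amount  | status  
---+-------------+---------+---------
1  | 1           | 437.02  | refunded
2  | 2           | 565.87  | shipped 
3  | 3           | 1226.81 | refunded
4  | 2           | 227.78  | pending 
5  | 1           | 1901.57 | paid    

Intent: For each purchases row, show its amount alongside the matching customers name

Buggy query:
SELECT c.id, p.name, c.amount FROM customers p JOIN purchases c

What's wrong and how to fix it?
Bug: JOIN with no ON clause produces a cartesian product; every purchases row pairs with every customers row

Fix: Specify the join condition linking the foreign key to the parent id

Corrected query:
SELECT c.id, p.name, c.amount FROM customers p JOIN purchases c ON c.customer_id = p.id

Result:
id | name  | amount 
---+-------+--------
1  | Alice | 437.02 
2  | Grace | 565.87 
3  | Dave  | 1226.81
4  | Grace | 227.78 
5  | Alice | 1901.57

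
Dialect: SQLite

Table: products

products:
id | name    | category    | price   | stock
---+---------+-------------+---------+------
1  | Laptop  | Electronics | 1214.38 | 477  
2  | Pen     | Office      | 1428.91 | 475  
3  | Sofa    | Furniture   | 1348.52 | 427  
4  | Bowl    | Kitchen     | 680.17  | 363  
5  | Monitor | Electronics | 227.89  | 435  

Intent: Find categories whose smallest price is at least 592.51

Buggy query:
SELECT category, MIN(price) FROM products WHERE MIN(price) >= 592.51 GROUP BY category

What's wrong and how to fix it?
Bug: Aggregates like MIN are computed per group after WHERE runs

Fix: Replace WHERE with HAVING after the GROUP BY

Corrected query:
SELECT category, MIN(price) FROM products GROUP BY category HAVING MIN(price) >= 592.51

Result:
category  | MIN(price)
----------+-----------
Furniture | 1348.52   
Kitchen   | 680.17    
Office    | 1428.91   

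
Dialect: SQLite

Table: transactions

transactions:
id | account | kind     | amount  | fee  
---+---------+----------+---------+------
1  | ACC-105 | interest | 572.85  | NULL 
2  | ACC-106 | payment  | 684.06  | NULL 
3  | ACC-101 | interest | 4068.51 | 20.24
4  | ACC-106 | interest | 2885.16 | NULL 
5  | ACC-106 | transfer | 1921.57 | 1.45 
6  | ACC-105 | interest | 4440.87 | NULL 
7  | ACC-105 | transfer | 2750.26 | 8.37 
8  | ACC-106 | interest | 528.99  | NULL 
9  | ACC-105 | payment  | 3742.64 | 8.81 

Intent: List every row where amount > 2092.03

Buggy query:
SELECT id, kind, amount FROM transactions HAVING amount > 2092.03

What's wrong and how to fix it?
Bug: This is a non-aggregate query (no GROUP BY, no aggregates), so in SQLite the HAVING clause is invalid here; a row-level condition belongs in WHERE

Fix: Replace HAVING with WHERE since the condition applies to individual rows

Corrected query:
SELECT id, kind, amount FROM transactions WHERE amount > 2092.03

Result:
id | kind     | amount 
---+----------+--------
3  | interest | 4068.51
4  | interest | 2885.16
6  | interest | 4440.87
7  | transfer | 2750.26
9  | payment  | 3742.64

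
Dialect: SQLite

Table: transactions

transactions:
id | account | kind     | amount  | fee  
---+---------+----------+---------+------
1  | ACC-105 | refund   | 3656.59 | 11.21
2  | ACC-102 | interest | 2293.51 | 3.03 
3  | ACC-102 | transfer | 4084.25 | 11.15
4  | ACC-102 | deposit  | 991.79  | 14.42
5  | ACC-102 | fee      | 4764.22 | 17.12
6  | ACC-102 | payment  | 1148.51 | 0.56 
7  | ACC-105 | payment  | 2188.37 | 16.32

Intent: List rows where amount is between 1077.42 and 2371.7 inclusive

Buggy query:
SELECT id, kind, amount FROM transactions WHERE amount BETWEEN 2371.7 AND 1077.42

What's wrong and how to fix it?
Bug: BETWEEN expects the lower bound first; with 2371.7 AND 1077.42 the range is empty

Fix: Write BETWEEN 1077.42 AND 2371.7

Corrected query:
SELECT id, kind, amount FROM transactions WHERE amount BETWEEN 1077.42 AND 2371.7

Result:
id | kind     | amount 
---+----------+--------
2  | interest | 2293.51
6  | payment  | 1148.51
7  | payment  | 2188.37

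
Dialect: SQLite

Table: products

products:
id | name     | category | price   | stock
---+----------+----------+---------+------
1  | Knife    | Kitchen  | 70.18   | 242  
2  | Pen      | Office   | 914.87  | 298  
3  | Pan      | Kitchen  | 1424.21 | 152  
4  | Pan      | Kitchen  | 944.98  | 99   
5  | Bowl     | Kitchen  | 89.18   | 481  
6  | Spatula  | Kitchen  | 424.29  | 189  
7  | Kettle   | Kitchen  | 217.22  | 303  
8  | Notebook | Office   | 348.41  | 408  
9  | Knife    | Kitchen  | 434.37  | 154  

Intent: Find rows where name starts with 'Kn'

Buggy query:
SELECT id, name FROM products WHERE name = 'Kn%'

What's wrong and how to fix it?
Bug: Wildcards only work with LIKE; '=' treats '%' as a literal character

Fix: Replace '=' with LIKE so 'Kn%' is treated as a pattern

Corrected query:
SELECT id, name FROM products WHERE name LIKE 'Kn%'

Result:
id | name 
---+------
1  | Knife
9  | Knife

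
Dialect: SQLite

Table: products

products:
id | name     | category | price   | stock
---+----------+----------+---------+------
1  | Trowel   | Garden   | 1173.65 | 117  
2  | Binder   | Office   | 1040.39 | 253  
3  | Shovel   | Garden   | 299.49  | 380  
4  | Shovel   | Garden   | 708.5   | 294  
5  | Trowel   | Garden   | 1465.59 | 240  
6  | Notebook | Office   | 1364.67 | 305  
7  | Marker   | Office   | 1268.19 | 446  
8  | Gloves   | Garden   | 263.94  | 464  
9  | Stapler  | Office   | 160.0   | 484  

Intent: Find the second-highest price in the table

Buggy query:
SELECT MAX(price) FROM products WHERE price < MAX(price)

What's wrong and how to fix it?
Bug: The inner MAX is an aggregate inside WHERE, which is not allowed

Fix: Compute the overall MAX in a subquery, then take MAX of rows below it

Corrected query:
SELECT MAX(price) FROM products WHERE price < (SELECT MAX(price) FROM products)

Result:
MAX(price)
----------
1364.67   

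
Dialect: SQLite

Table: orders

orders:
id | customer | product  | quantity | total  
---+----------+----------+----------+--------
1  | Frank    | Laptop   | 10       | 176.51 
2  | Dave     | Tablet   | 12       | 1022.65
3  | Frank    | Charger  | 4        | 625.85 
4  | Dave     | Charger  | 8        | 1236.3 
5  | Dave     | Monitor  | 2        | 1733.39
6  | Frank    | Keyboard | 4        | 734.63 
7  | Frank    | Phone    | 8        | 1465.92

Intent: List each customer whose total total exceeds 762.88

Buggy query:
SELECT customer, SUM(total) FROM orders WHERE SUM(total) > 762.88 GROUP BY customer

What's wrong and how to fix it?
Bug: WHERE runs before GROUP BY, so aggregates aren't available there

Fix: Use HAVING (which filters groups after aggregation) instead of WHERE

Corrected query:
SELECT customer, SUM(total) FROM orders GROUP BY customer HAVING SUM(total) > 762.88

Result:
customer | SUM(total)
---------+-----------
Dave     | 3992.34   
Frank    | 3002.91   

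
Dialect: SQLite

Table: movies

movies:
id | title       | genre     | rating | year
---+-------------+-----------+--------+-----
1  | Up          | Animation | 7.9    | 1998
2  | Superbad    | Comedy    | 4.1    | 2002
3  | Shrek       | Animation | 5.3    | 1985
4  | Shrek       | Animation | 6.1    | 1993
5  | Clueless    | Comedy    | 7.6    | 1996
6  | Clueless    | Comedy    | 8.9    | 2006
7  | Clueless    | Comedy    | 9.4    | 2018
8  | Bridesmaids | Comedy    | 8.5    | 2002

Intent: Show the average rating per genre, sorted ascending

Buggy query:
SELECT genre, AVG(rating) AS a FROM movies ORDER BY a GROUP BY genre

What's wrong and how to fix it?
Bug: GROUP BY must precede ORDER BY

Fix: Reorder: SELECT … FROM … GROUP BY … ORDER BY …

Corrected query:
SELECT genre, AVG(rating) AS a FROM movies GROUP BY genre ORDER BY a

Result:
genre     | a       
----------+---------
Animation | 6.433333
Comedy    | 7.7     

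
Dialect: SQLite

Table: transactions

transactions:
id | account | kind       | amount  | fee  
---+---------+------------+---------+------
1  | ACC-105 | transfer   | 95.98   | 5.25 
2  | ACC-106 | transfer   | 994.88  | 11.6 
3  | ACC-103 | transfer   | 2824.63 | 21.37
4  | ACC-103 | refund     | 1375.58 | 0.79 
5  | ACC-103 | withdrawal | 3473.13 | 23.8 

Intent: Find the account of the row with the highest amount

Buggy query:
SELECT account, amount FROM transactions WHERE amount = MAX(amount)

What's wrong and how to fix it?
Bug: WHERE is evaluated per row; an aggregate over the whole table isn't defined there

Fix: Use a subquery: WHERE amount = (SELECT MAX(amount) FROM transactions)

Corrected query:
SELECT account, amount FROM transactions WHERE amount = (SELECT MAX(amount) FROM transactions)

Result:
account | amount 
--------+--------
ACC-103 | 3473.13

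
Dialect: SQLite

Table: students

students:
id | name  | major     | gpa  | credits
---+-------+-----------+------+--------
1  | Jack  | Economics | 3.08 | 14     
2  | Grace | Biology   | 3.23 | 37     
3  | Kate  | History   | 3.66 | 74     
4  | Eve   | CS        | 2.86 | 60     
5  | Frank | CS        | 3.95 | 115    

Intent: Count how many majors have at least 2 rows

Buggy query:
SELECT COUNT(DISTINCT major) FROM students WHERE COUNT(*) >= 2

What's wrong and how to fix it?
Bug: COUNT(*) cannot appear in WHERE; the per-group count doesn't exist yet

Fix: Group first with HAVING COUNT(*) >= 2, then COUNT the resulting groups

Corrected query:
SELECT COUNT(*) FROM (SELECT major FROM students GROUP BY major HAVING COUNT(*) >= 2)

Result:
COUNT(*)
--------
1       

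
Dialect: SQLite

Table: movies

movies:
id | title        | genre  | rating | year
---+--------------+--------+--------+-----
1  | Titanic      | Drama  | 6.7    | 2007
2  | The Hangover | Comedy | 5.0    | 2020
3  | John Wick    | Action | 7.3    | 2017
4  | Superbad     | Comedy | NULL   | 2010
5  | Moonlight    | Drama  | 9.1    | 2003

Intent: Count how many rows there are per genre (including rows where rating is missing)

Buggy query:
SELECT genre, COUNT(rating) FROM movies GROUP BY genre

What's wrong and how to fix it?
Bug: COUNT(rating) skips NULLs, so groups with missing rating are undercounted

Fix: Use COUNT(*) to count all rows regardless of NULL

Corrected query:
SELECT genre, COUNT(*) FROM movies GROUP BY genre

Result:
genre  | COUNT(*)
-------+---------
Action | 1       
Comedy | 2       
Drama  | 2       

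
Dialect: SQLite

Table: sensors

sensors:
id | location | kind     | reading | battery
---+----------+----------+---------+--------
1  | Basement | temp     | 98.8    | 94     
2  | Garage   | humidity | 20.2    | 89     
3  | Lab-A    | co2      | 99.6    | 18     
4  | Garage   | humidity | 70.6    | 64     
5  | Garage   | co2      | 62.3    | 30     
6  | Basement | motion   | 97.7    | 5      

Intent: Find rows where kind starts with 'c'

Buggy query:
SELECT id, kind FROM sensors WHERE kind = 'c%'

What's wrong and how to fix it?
Bug: Wildcards only work with LIKE; '=' treats '%' as a literal character

Fix: Replace '=' with LIKE so 'c%' is treated as a pattern

Corrected query:
SELECT id, kind FROM sensors WHERE kind LIKE 'c%'

Result:
id | kind
---+-----
3  | co2 
5  | co2 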